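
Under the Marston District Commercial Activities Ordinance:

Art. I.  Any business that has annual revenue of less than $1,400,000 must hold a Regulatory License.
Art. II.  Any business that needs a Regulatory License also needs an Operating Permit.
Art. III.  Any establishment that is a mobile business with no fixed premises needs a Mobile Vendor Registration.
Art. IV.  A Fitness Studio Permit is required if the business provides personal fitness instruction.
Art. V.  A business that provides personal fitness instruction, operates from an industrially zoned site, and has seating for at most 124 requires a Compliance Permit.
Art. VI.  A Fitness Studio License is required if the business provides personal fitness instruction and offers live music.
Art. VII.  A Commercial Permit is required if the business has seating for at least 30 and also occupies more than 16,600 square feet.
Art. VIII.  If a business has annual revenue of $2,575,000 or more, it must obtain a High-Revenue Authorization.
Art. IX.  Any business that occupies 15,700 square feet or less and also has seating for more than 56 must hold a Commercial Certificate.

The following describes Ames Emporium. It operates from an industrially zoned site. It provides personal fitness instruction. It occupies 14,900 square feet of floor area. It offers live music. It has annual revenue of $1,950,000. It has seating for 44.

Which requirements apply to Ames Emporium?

Art. I. revenue $1,950,000 ≥ $1,400,000 → Regulatory License not required.
Art. II. Regulatory License is not required → no effect.
Art. III. operates from an industrially zoned site (not: is a mobile business with no fixed premises) → Mobile Vendor Registration not required.
Art. IV. provides personal fitness instruction → Fitness Studio Permit required.
Art. V. provides personal fitness instruction; operates from an industrially zoned site; seating 44 ≤ 124 → Compliance Permit required.
Art. VI. provides personal fitness instruction; offers live music → Fitness Studio License required.
Art. VII. seating 44 ≥ 30; floor area 14,900 square feet ≤ 16,600 square feet → Commercial Permit not required.
Art. VIII. revenue $1,950,000 < $2,575,000 → High-Revenue Authorization not required.
Art. IX. floor area 14,900 square feet ≤ 15,700 square feet; seating 44 ≤ 56 → Commercial Certificate not required.

Compliance Permit, Fitness Studio License, Fitness Studio Permit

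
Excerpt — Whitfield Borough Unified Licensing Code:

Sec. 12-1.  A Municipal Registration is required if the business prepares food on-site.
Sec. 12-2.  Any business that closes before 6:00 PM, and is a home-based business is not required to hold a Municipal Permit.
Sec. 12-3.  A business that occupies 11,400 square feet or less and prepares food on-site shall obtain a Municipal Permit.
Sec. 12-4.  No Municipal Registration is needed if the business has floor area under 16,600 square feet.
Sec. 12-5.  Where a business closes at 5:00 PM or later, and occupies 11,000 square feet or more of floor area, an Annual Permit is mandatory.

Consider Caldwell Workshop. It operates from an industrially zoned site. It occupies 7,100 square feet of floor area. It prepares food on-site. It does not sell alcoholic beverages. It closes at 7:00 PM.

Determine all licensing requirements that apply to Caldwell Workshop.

Sec. 12-1. prepares food on-site → Municipal Registration required.
Sec. 12-2. closes 7:00 PM, after 6:00 PM; operates from an industrially zoned site (not: is a home-based business) → Municipal Permit exemption does not apply.
Sec. 12-3. floor area 7,100 square feet ≤ 11,400 square feet; prepares food on-site → Municipal Permit required.
Sec. 12-4. floor area 7,100 square feet < 16,600 square feet → exempt from Municipal Registration.
Sec. 12-5. closes 7:00 PM, after 5:00 PM; floor area 7,100 square feet < 11,000 square feet → Annual Permit not required.

Municipal Permit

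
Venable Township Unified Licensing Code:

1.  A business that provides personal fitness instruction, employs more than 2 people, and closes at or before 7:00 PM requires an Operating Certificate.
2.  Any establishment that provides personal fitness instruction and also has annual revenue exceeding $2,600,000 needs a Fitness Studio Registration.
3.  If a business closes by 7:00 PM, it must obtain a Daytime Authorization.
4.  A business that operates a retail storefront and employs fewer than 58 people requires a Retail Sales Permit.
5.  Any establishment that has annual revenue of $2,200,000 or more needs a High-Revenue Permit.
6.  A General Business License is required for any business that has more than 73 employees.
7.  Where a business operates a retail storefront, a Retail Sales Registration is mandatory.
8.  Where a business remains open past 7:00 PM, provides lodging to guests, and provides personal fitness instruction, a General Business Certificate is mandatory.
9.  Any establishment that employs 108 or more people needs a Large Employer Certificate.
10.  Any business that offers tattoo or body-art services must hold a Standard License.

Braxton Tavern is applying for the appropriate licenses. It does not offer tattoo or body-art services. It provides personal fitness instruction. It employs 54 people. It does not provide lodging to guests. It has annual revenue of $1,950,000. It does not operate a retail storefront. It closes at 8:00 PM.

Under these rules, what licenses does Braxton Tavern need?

1. provides personal fitness instruction; employees 54 > 2; closes 8:00 PM, after 7:00 PM → Operating Certificate not required.
2. provides personal fitness instruction; revenue $1,950,000 ≤ $2,600,000 → Fitness Studio Registration not required.
3. closes 8:00 PM, after 7:00 PM → Daytime Authorization not required.
4. does not operate a retail storefront; employees 54 < 58 → Retail Sales Permit not required.
5. revenue $1,950,000 < $2,200,000 → High-Revenue Permit not required.
6. employees 54 ≤ 73 → General Business License not required.
7. does not operate a retail storefront → Retail Sales Registration not required.
8. closes 8:00 PM, after 7:00 PM; does not provide lodging to guests; provides personal fitness instruction → General Business Certificate not required.
9. employees 54 < 108 → Large Employer Certificate not required.
10. does not offer tattoo or body-art services → Standard License not required.

None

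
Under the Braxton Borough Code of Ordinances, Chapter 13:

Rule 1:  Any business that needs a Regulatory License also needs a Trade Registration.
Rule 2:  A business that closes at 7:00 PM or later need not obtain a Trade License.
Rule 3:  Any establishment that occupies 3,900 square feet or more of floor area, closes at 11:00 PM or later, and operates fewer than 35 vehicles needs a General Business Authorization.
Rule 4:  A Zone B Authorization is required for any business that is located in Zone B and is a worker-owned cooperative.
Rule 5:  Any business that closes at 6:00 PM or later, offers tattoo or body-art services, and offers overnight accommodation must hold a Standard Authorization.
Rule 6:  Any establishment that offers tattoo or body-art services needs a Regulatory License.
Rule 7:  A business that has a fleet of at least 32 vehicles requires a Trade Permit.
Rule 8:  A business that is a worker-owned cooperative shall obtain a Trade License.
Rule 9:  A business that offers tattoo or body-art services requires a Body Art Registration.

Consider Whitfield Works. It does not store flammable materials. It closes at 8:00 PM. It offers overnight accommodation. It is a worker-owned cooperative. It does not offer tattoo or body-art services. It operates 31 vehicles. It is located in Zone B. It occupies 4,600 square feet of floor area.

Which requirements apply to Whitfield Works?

Zone B Authorization

Rule 1: Regulatory License is not required → no effect.
Rule 2: closes 8:00 PM, after 7:00 PM → exempt from Trade License.
Rule 3: floor area 4,600 square feet ≥ 3,900 square feet; closes 8:00 PM, at/before 11:00 PM; vehicles 31 < 35 → General Business Authorization not required.
Rule 4: is located in Zone B; is a worker-owned cooperative → Zone B Authorization required.
Rule 5: closes 8:00 PM, after 6:00 PM; does not offer tattoo or body-art services; offers overnight accommodation → Standard Authorization not required.
Rule 6: does not offer tattoo or body-art services → Regulatory License not required.
Rule 7: vehicles 31 < 32 → Trade Permit not required.
Rule 8: is a worker-owned cooperative → Trade License required.
Rule 9: does not offer tattoo or body-art services → Body Art Registration not required.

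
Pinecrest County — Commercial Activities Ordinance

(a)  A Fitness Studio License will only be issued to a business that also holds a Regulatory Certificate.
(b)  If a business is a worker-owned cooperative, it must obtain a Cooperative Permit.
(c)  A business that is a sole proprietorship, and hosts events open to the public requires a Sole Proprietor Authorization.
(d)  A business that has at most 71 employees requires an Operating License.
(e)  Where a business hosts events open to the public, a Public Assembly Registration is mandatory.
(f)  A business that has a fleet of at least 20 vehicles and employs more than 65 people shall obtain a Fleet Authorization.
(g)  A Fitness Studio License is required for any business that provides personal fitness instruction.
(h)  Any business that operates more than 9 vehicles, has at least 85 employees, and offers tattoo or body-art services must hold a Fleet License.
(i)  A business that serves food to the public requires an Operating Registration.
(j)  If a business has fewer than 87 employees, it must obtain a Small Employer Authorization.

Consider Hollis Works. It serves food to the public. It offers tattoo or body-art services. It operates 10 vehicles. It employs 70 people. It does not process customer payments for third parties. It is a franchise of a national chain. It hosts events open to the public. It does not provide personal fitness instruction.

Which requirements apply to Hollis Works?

Operating License, Operating Registration, Public Assembly Registration, Small Employer Authorization

(a) Fitness Studio License is not required → no effect.
(b) is a franchise of a national chain (not: is a worker-owned cooperative) → Cooperative Permit not required.
(c) is a franchise of a national chain (not: is a sole proprietorship); hosts events open to the public → Sole Proprietor Authorization not required.
(d) employees 70 ≤ 71 → Operating License required.
(e) hosts events open to the public → Public Assembly Registration required.
(f) vehicles 10 < 20; employees 70 > 65 → Fleet Authorization not required.
(g) does not provide personal fitness instruction → Fitness Studio License not required.
(h) vehicles 10 > 9; employees 70 < 85; offers tattoo or body-art services → Fleet License not required.
(i) serves food to the public → Operating Registration required.
(j) employees 70 < 87 → Small Employer Authorization required.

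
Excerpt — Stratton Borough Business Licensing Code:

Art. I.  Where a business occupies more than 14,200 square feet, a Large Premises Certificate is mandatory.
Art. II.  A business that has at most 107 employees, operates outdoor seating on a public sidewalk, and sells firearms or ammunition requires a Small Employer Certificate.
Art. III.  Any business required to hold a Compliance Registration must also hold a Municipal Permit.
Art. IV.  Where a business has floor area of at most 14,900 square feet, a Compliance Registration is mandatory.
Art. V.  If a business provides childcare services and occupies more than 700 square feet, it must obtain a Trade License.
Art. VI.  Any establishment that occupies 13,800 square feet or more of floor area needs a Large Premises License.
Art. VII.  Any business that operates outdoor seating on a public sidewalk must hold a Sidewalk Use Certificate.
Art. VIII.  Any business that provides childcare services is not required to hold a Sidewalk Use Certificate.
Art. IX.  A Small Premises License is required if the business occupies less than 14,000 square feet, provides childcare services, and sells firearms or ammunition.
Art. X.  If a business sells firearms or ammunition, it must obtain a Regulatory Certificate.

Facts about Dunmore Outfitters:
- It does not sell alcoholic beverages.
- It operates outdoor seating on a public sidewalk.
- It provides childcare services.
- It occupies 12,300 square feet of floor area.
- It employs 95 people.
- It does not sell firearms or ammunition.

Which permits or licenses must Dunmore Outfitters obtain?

Compliance Registration, Municipal Permit, Trade License

Art. I. floor area 12,300 square feet ≤ 14,200 square feet → Large Premises Certificate not required.
Art. II. employees 95 ≤ 107; operates outdoor seating on a public sidewalk; does not sell firearms or ammunition → Small Employer Certificate not required.
Art. III. Compliance Registration is required → Municipal Permit also required.
Art. IV. floor area 12,300 square feet ≤ 14,900 square feet → Compliance Registration required.
Art. V. provides childcare services; floor area 12,300 square feet > 700 square feet → Trade License required.
Art. VI. floor area 12,300 square feet < 13,800 square feet → Large Premises License not required.
Art. VII. operates outdoor seating on a public sidewalk → Sidewalk Use Certificate required.
Art. VIII. provides childcare services → exempt from Sidewalk Use Certificate.
Art. IX. floor area 12,300 square feet < 14,000 square feet; provides childcare services; does not sell firearms or ammunition → Small Premises License not required.
Art. X. does not sell firearms or ammunition → Regulatory Certificate not required.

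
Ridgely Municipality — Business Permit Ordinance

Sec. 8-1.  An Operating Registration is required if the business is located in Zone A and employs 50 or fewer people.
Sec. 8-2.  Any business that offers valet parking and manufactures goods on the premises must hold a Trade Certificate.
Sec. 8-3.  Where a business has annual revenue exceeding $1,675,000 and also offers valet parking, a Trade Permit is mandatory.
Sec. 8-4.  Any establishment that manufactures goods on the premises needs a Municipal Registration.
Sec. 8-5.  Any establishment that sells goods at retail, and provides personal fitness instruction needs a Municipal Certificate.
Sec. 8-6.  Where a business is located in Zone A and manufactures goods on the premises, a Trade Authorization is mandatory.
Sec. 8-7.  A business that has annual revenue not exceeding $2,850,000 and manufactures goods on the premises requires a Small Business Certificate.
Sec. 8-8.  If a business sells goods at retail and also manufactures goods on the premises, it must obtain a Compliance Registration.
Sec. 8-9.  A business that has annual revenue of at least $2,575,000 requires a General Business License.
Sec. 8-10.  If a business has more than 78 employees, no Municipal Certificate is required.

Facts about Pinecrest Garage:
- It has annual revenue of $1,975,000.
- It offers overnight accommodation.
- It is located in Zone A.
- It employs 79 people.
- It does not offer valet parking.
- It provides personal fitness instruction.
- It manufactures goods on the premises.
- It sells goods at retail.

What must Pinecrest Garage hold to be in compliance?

Compliance Registration, Municipal Registration, Small Business Certificate, Trade Authorization

Sec. 8-1. is located in Zone A; employees 79 > 50 → Operating Registration not required.
Sec. 8-2. does not offer valet parking; manufactures goods on the premises → Trade Certificate not required.
Sec. 8-3. revenue $1,975,000 > $1,675,000; does not offer valet parking → Trade Permit not required.
Sec. 8-4. manufactures goods on the premises → Municipal Registration required.
Sec. 8-5. sells goods at retail; provides personal fitness instruction → Municipal Certificate required.
Sec. 8-6. is located in Zone A; manufactures goods on the premises → Trade Authorization required.
Sec. 8-7. revenue $1,975,000 ≤ $2,850,000; manufactures goods on the premises → Small Business Certificate required.
Sec. 8-8. sells goods at retail; manufactures goods on the premises → Compliance Registration required.
Sec. 8-9. revenue $1,975,000 < $2,575,000 → General Business License not required.
Sec. 8-10. employees 79 > 78 → exempt from Municipal Certificate.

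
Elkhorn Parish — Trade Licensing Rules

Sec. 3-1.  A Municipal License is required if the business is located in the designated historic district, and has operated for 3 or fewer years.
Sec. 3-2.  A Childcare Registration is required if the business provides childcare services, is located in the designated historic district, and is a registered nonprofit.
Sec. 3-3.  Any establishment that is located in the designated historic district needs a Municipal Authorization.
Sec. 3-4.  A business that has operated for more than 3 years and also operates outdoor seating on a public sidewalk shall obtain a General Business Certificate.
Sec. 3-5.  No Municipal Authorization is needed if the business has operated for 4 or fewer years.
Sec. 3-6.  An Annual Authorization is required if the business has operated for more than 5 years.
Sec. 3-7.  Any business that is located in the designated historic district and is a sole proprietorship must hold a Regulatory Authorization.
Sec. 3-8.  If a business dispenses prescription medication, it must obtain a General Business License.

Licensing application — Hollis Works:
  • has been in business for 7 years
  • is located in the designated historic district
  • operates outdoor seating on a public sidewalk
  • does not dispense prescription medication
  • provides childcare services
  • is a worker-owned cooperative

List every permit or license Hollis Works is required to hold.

Sec. 3-1. is located in the designated historic district; years in business 7 > 3 → Municipal License not required.
Sec. 3-2. provides childcare services; is located in the designated historic district; is a worker-owned cooperative (not: is a registered nonprofit) → Childcare Registration not required.
Sec. 3-3. is located in the designated historic district → Municipal Authorization required.
Sec. 3-4. years in business 7 > 3; operates outdoor seating on a public sidewalk → General Business Certificate required.
Sec. 3-5. years in business 7 > 4 → Municipal Authorization exemption does not apply.
Sec. 3-6. years in business 7 > 5 → Annual Authorization required.
Sec. 3-7. is located in the designated historic district; is a worker-owned cooperative (not: is a sole proprietorship) → Regulatory Authorization not required.
Sec. 3-8. does not dispense prescription medication → General Business License not required.

Annual Authorization, General Business Certificate, Municipal Authorization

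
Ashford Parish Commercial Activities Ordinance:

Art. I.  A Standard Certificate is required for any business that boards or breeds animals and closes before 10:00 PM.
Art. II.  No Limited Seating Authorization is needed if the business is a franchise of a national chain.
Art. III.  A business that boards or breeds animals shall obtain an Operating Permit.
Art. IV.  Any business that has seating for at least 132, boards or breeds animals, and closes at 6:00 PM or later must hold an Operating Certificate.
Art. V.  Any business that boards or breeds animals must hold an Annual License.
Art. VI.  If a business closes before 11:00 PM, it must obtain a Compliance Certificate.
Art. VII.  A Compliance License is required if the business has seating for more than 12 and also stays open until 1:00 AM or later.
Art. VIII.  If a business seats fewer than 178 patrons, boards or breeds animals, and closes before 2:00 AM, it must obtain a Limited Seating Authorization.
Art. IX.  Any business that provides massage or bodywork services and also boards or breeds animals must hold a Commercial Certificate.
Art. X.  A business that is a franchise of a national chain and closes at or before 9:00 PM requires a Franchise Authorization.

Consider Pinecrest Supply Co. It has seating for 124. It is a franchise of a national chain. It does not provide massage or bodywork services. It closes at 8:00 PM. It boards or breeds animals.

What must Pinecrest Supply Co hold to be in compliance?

Annual License, Compliance Certificate, Franchise Authorization, Operating Permit, Standard Certificate

Art. I. boards or breeds animals; closes 8:00 PM, at/before 10:00 PM → Standard Certificate required.
Art. II. is a franchise of a national chain → exempt from Limited Seating Authorization.
Art. III. boards or breeds animals → Operating Permit required.
Art. IV. seating 124 < 132; boards or breeds animals; closes 8:00 PM, after 6:00 PM → Operating Certificate not required.
Art. V. boards or breeds animals → Annual License required.
Art. VI. closes 8:00 PM, at/before 11:00 PM → Compliance Certificate required.
Art. VII. seating 124 > 12; closes 8:00 PM, at/before 1:00 AM → Compliance License not required.
Art. VIII. seating 124 < 178; boards or breeds animals; closes 8:00 PM, at/before 2:00 AM → Limited Seating Authorization required.
Art. IX. does not provide massage or bodywork services; boards or breeds animals → Commercial Certificate not required.
Art. X. is a franchise of a national chain; closes 8:00 PM, at/before 9:00 PM → Franchise Authorization required.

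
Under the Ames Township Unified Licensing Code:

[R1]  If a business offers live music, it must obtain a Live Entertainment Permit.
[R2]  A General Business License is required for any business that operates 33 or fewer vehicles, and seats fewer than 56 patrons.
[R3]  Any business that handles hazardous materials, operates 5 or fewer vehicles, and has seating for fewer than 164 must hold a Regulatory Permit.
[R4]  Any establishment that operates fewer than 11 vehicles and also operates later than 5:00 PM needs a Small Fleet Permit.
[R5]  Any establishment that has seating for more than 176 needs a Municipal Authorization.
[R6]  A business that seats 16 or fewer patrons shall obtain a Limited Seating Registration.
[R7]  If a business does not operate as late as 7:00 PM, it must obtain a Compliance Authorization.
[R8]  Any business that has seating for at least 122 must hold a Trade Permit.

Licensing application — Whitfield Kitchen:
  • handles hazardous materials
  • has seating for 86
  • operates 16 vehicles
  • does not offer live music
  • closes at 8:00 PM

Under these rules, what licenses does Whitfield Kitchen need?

None

[R1] does not offer live music → Live Entertainment Permit not required.
[R2] vehicles 16 ≤ 33; seating 86 ≥ 56 → General Business License not required.
[R3] handles hazardous materials; vehicles 16 > 5; seating 86 < 164 → Regulatory Permit not required.
[R4] vehicles 16 ≥ 11; closes 8:00 PM, after 5:00 PM → Small Fleet Permit not required.
[R5] seating 86 ≤ 176 → Municipal Authorization not required.
[R6] seating 86 > 16 → Limited Seating Registration not required.
[R7] closes 8:00 PM, after 7:00 PM → Compliance Authorization not required.
[R8] seating 86 < 122 → Trade Permit not required.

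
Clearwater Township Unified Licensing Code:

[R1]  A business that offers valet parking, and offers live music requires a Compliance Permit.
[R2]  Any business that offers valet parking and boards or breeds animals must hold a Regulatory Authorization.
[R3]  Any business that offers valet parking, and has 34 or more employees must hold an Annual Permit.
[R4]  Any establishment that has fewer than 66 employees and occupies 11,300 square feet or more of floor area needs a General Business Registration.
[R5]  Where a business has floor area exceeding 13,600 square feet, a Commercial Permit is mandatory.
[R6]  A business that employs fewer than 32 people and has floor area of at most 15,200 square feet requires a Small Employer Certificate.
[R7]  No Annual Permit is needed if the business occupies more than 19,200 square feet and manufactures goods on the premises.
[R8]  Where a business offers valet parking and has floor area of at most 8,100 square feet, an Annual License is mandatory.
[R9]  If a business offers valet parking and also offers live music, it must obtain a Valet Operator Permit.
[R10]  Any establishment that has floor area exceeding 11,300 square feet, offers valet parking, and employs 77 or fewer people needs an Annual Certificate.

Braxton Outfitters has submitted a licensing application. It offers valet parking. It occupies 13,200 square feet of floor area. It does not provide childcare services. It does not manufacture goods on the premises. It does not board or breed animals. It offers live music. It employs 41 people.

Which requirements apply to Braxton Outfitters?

Annual Certificate, Annual Permit, Compliance Permit, General Business Registration, Valet Operator Permit

[R1] offers valet parking; offers live music → Compliance Permit required.
[R2] offers valet parking; does not board or breed animals → Regulatory Authorization not required.
[R3] offers valet parking; employees 41 ≥ 34 → Annual Permit required.
[R4] employees 41 < 66; floor area 13,200 square feet ≥ 11,300 square feet → General Business Registration required.
[R5] floor area 13,200 square feet ≤ 13,600 square feet → Commercial Permit not required.
[R6] employees 41 ≥ 32; floor area 13,200 square feet ≤ 15,200 square feet → Small Employer Certificate not required.
[R7] floor area 13,200 square feet ≤ 19,200 square feet; does not manufacture goods on the premises → Annual Permit exemption does not apply.
[R8] offers valet parking; floor area 13,200 square feet > 8,100 square feet → Annual License not required.
[R9] offers valet parking; offers live music → Valet Operator Permit required.
[R10] floor area 13,200 square feet > 11,300 square feet; offers valet parking; employees 41 ≤ 77 → Annual Certificate required.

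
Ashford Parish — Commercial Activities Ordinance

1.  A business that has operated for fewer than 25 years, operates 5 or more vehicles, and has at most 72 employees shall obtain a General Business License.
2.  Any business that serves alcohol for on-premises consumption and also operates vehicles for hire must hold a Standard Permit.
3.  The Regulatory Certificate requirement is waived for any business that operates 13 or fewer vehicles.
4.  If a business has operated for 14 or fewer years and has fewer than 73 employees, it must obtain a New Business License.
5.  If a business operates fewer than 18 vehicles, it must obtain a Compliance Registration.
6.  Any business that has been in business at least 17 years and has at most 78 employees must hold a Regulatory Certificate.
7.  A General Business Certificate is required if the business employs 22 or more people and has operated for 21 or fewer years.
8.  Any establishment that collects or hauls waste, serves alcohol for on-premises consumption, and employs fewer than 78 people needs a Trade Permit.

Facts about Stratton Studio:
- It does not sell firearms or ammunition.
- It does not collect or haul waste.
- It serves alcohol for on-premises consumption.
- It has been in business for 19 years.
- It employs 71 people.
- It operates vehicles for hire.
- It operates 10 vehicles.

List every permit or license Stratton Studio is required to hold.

1. years in business 19 < 25; vehicles 10 ≥ 5; employees 71 ≤ 72 → General Business License required.
2. serves alcohol for on-premises consumption; operates vehicles for hire → Standard Permit required.
3. vehicles 10 ≤ 13 → exempt from Regulatory Certificate.
4. years in business 19 > 14; employees 71 < 73 → New Business License not required.
5. vehicles 10 < 18 → Compliance Registration required.
6. years in business 19 ≥ 17; employees 71 ≤ 78 → Regulatory Certificate required.
7. employees 71 ≥ 22; years in business 19 ≤ 21 → General Business Certificate required.
8. does not collect or haul waste; serves alcohol for on-premises consumption; employees 71 < 78 → Trade Permit not required.

Compliance Registration, General Business Certificate, General Business License, Standard Permit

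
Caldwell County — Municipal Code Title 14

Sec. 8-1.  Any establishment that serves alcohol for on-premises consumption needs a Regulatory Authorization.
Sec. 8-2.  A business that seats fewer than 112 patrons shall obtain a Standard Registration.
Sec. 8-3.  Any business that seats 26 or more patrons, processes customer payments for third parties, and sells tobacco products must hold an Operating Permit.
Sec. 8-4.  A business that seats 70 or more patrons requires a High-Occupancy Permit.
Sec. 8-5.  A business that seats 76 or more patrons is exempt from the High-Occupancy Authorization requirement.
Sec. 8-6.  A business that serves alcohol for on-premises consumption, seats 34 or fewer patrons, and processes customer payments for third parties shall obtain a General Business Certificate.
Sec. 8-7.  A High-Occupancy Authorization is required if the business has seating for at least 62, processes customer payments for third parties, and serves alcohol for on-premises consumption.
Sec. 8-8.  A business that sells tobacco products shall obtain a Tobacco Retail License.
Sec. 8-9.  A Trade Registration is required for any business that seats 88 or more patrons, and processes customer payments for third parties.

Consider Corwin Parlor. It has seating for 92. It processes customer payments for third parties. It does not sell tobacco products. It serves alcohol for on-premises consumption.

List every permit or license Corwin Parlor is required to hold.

Sec. 8-1. serves alcohol for on-premises consumption → Regulatory Authorization required.
Sec. 8-2. seating 92 < 112 → Standard Registration required.
Sec. 8-3. seating 92 ≥ 26; processes customer payments for third parties; does not sell tobacco products → Operating Permit not required.
Sec. 8-4. seating 92 ≥ 70 → High-Occupancy Permit required.
Sec. 8-5. seating 92 ≥ 76 → exempt from High-Occupancy Authorization.
Sec. 8-6. serves alcohol for on-premises consumption; seating 92 > 34; processes customer payments for third parties → General Business Certificate not required.
Sec. 8-7. seating 92 ≥ 62; processes customer payments for third parties; serves alcohol for on-premises consumption → High-Occupancy Authorization required.
Sec. 8-8. does not sell tobacco products → Tobacco Retail License not required.
Sec. 8-9. seating 92 ≥ 88; processes customer payments for third parties → Trade Registration required.

High-Occupancy Permit, Regulatory Authorization, Standard Registration, Trade Registration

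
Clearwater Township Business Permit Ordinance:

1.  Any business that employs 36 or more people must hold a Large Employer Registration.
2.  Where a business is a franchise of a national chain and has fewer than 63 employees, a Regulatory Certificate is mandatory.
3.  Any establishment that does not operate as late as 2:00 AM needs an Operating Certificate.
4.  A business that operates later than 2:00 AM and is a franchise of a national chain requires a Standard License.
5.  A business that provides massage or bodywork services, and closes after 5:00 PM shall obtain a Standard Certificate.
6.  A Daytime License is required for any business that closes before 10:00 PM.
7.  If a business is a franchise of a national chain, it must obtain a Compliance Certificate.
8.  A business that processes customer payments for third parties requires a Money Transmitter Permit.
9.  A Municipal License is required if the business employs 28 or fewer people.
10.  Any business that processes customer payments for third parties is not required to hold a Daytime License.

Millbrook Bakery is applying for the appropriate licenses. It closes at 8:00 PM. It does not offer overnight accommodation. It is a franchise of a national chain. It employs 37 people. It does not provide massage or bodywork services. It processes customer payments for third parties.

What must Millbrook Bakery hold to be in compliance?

Compliance Certificate, Large Employer Registration, Money Transmitter Permit, Operating Certificate, Regulatory Certificate

1. employees 37 ≥ 36 → Large Employer Registration required.
2. is a franchise of a national chain; employees 37 < 63 → Regulatory Certificate required.
3. closes 8:00 PM, at/before 2:00 AM → Operating Certificate required.
4. closes 8:00 PM, at/before 2:00 AM; is a franchise of a national chain → Standard License not required.
5. does not provide massage or bodywork services; closes 8:00 PM, after 5:00 PM → Standard Certificate not required.
6. closes 8:00 PM, at/before 10:00 PM → Daytime License required.
7. is a franchise of a national chain → Compliance Certificate required.
8. processes customer payments for third parties → Money Transmitter Permit required.
9. employees 37 > 28 → Municipal License not required.
10. processes customer payments for third parties → exempt from Daytime License.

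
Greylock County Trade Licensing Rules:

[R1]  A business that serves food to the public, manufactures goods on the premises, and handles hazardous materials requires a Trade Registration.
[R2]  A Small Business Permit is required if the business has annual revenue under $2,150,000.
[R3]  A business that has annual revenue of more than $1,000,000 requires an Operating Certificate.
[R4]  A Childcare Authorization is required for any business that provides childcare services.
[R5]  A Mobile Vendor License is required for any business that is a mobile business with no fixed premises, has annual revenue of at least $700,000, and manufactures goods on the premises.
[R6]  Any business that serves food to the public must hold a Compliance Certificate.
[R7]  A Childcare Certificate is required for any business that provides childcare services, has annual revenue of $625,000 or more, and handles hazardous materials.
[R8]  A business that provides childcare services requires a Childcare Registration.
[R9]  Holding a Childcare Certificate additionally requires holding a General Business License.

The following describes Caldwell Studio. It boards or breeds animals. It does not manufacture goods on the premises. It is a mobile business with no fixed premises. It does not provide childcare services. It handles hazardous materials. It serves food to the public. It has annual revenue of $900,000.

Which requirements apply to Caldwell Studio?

Compliance Certificate, Small Business Permit

[R1] serves food to the public; does not manufacture goods on the premises; handles hazardous materials → Trade Registration not required.
[R2] revenue $900,000 < $2,150,000 → Small Business Permit required.
[R3] revenue $900,000 ≤ $1,000,000 → Operating Certificate not required.
[R4] does not provide childcare services → Childcare Authorization not required.
[R5] is a mobile business with no fixed premises; revenue $900,000 ≥ $700,000; does not manufacture goods on the premises → Mobile Vendor License not required.
[R6] serves food to the public → Compliance Certificate required.
[R7] does not provide childcare services; revenue $900,000 ≥ $625,000; handles hazardous materials → Childcare Certificate not required.
[R8] does not provide childcare services → Childcare Registration not required.
[R9] Childcare Certificate is not required → no effect.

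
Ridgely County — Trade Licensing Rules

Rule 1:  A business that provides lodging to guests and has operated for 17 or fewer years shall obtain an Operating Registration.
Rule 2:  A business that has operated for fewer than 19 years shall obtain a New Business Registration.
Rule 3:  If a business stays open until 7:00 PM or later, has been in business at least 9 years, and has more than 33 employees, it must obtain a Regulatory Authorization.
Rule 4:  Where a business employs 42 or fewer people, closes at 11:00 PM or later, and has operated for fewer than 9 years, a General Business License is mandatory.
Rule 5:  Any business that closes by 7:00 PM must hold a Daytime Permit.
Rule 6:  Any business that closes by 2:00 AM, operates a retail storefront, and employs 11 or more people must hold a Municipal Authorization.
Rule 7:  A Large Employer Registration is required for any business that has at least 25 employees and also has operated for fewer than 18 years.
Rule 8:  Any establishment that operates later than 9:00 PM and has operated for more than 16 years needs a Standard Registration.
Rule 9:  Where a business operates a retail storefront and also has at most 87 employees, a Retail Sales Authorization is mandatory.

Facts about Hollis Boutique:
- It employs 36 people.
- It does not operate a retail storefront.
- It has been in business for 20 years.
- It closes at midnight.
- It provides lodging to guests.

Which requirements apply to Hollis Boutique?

Rule 1: provides lodging to guests; years in business 20 > 17 → Operating Registration not required.
Rule 2: years in business 20 ≥ 19 → New Business Registration not required.
Rule 3: closes midnight, after 7:00 PM; years in business 20 ≥ 9; employees 36 > 33 → Regulatory Authorization required.
Rule 4: employees 36 ≤ 42; closes midnight, after 11:00 PM; years in business 20 ≥ 9 → General Business License not required.
Rule 5: closes midnight, after 7:00 PM → Daytime Permit not required.
Rule 6: closes midnight, at/before 2:00 AM; does not operate a retail storefront; employees 36 ≥ 11 → Municipal Authorization not required.
Rule 7: employees 36 ≥ 25; years in business 20 ≥ 18 → Large Employer Registration not required.
Rule 8: closes midnight, after 9:00 PM; years in business 20 > 16 → Standard Registration required.
Rule 9: does not operate a retail storefront; employees 36 ≤ 87 → Retail Sales Authorization not required.

Regulatory Authorization, Standard Registration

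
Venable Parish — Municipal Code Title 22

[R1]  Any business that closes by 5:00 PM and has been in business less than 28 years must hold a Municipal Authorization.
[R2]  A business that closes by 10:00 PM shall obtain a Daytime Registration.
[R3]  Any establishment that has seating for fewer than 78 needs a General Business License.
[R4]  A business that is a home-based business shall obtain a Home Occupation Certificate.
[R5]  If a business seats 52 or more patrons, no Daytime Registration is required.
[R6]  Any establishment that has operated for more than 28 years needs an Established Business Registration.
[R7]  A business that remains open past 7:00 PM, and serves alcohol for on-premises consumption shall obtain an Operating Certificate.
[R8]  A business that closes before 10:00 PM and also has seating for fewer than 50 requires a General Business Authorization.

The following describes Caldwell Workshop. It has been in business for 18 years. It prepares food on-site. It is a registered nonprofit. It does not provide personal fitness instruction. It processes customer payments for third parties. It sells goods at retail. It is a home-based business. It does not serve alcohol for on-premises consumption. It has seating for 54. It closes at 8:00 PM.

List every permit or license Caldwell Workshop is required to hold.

[R1] closes 8:00 PM, after 5:00 PM; years in business 18 < 28 → Municipal Authorization not required.
[R2] closes 8:00 PM, at/before 10:00 PM → Daytime Registration required.
[R3] seating 54 < 78 → General Business License required.
[R4] is a home-based business → Home Occupation Certificate required.
[R5] seating 54 ≥ 52 → exempt from Daytime Registration.
[R6] years in business 18 ≤ 28 → Established Business Registration not required.
[R7] closes 8:00 PM, after 7:00 PM; does not serve alcohol for on-premises consumption → Operating Certificate not required.
[R8] closes 8:00 PM, at/before 10:00 PM; seating 54 ≥ 50 → General Business Authorization not required.

General Business License, Home Occupation Certificate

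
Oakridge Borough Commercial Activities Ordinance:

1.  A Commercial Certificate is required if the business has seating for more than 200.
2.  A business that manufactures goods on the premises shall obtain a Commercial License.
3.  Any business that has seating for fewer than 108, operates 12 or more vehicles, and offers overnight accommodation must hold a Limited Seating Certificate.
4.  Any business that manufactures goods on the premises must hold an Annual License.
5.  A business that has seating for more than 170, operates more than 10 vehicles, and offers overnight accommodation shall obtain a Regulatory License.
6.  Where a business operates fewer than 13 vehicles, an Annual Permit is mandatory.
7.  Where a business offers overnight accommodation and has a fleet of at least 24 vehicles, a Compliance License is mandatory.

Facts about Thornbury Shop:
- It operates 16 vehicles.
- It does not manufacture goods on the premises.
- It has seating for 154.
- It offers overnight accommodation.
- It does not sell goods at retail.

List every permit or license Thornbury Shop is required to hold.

1. seating 154 ≤ 200 → Commercial Certificate not required.
2. does not manufacture goods on the premises → Commercial License not required.
3. seating 154 ≥ 108; vehicles 16 ≥ 12; offers overnight accommodation → Limited Seating Certificate not required.
4. does not manufacture goods on the premises → Annual License not required.
5. seating 154 ≤ 170; vehicles 16 > 10; offers overnight accommodation → Regulatory License not required.
6. vehicles 16 ≥ 13 → Annual Permit not required.
7. offers overnight accommodation; vehicles 16 < 24 → Compliance License not required.

None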